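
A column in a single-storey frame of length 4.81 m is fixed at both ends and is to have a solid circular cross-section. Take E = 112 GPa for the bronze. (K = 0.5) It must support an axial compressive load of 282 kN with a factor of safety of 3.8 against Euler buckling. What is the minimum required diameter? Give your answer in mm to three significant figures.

Required P_cr = n·P = 3.8 × 282 = 1072 kN
L_e = K·L = 0.5 × 4.81 = 2.405 m
Required I = P_cr·L_e²/(π²E) = 1.072×10^6 × 2.405² / (π² × 1.12×10^11) = 5.607×10^-6 m⁴
I_req = 5.607×10^6 mm⁴
Solid circle: I = πd⁴/64  ⇒  d = (64I/π)^(1/4) = (64×5.607×10^6/π)^(1/4) = 103 mm

d ≈ 103 mm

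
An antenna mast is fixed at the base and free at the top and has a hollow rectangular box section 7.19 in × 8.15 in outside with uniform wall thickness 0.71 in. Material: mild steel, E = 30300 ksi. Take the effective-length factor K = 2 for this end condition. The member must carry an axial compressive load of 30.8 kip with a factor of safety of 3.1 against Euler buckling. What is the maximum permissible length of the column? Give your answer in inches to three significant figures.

Inner dimensions: h_i = 8.15 − 2×0.71 = 6.730 in, b_i = 7.19 − 2×0.71 = 5.770 in
Weak-axis I_min = (h_o·b_o³ − h_i·b_i³)/12 with b_o = 7.19, b_i = 5.770 in (shorter outer/inner sides).
I_min = (8.15×7.19³ − 6.730×5.770³)/12 = 144.7 in⁴
Required critical load P_cr = n·P = 3.1 × 30.8 = 95.48 kip = 9.548×10^4 lb
From P_cr = π²EI/(K·L)²:  L = (1/K)·√(π²EI/P_cr) = (1/2)·√(π²×3.03×10^7×144.7/9.548×10^4)
L = 337 in

L_max ≈ 337 in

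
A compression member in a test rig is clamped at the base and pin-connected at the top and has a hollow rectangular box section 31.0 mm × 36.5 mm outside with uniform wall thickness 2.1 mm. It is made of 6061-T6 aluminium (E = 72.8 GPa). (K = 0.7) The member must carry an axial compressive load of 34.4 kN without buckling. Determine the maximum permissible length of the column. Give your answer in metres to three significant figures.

L_max ≈ 1.29 m

Inner dimensions: h_i = 36.5 − 2×2.1 = 32.30 mm, b_i = 31.0 − 2×2.1 = 26.80 mm
Weak-axis I_min = (h_o·b_o³ − h_i·b_i³)/12 with b_o = 31.0, b_i = 26.80 mm (shorter outer/inner sides).
I_min = (36.5×31.0³ − 32.30×26.80³)/12 = 3.880×10^4 mm⁴
I = 3.880×10^-8 m⁴
At the buckling limit P_cr = P = 3.440×10^4 N
From P_cr = π²EI/(K·L)²:  L = (1/K)·√(π²EI/P_cr) = (1/0.7)·√(π²×7.28×10^10×3.880×10^-8/3.440×10^4)
L = 1.29 m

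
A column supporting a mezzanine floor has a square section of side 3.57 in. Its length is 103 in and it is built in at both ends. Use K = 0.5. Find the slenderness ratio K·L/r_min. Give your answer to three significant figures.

I = a⁴/12 = 3.57⁴/12 = 13.54 in⁴
A = 12.74 in²;  r_min = √(I/A) = √(13.54/12.74) = 1.031 in
L_e = K·L = 0.5 × 103 = 51.50 in
λ = L_e / r_min = 51.500 / 1.031 = 50.0

λ ≈ 50.0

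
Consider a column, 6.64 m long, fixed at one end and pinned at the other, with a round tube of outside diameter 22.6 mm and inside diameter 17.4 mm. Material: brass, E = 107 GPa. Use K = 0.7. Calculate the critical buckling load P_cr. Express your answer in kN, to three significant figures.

P_cr ≈ 0.406 kN

d_o = 22.6 mm, d_i = 17.4 mm
I = π(d_o⁴ − d_i⁴)/64 = π(22.6⁴ − 17.40⁴)/64 = 8.306×10^3 mm⁴
I = 8.306×10^3 mm⁴ = 8.306×10^-9 m⁴
Effective length L_e = K·L = 0.7 × 6.64 = 4.648 m
P_cr = π²EI / L_e² = π² × 107×10⁹ × 8.306×10^-9 / 4.648² = 406.0 N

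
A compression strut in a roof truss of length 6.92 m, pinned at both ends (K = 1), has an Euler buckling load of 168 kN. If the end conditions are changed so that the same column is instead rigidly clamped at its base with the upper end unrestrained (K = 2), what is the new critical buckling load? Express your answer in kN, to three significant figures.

P_cr ∝ 1/K², so P_cr,new = P_cr,old × (K_old/K_new)² = 168 × (1/2)²
= 168 × 0.2500 = 42.0 kN

P_cr ≈ 42.0 kN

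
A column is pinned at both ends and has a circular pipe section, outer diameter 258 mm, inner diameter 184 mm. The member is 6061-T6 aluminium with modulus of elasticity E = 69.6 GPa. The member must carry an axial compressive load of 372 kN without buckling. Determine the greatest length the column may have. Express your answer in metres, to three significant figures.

d_o = 258 mm, d_i = 184 mm
I = π(d_o⁴ − d_i⁴)/64 = π(258⁴ − 184.0⁴)/64 = 1.612×10^8 mm⁴
I = 1.612×10^-4 m⁴
At the buckling limit P_cr = P = 3.720×10^5 N
From P_cr = π²EI/(K·L)²:  L = (1/K)·√(π²EI/P_cr) = (1/1)·√(π²×6.96×10^10×1.612×10^-4/3.720×10^5)
L = 17.3 m

L_max ≈ 17.3 m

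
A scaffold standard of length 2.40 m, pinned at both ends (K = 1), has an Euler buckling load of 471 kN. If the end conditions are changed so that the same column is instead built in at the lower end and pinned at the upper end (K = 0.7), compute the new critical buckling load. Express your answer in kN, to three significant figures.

P_cr ∝ 1/K², so P_cr,new = P_cr,old × (K_old/K_new)² = 471 × (1/0.7)²
= 471 × 2.041 = 961 kN

P_cr ≈ 961 kN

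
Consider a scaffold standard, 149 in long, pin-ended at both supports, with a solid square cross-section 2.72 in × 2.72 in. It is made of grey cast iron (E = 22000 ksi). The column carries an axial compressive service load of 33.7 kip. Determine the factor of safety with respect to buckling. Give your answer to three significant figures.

n ≈ 1.32

I = a⁴/12 = 2.72⁴/12 = 4.561 in⁴
Effective length L_e = K·L = 1 × 149 = 149.0 in
P_cr = π²EI / L_e² = π² × 22000×10³ × 4.561 / 149.0² = 4.461×10^4 lb
Factor of safety n = P_cr / P = 44.611 / 33.7 = 1.32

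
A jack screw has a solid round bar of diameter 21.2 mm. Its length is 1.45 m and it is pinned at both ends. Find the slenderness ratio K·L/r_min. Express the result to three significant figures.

I = πd⁴/64 = π×21.2⁴/64 = 9.915×10^3 mm⁴
A = 353.0 mm²;  r_min = √(I/A) = √(9.915×10^3/353.0) = 5.300 mm
L_e = K·L = 1 × 1.45 m = 1.450 m = 1450.0 mm
λ = L_e / r_min = 1450.0 / 5.300 = 274

λ ≈ 274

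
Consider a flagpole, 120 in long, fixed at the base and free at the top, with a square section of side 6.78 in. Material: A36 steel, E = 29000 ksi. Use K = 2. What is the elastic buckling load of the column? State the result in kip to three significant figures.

P_cr ≈ 875 kip

I = a⁴/12 = 6.78⁴/12 = 176.1 in⁴
Effective length L_e = K·L = 2 × 120 = 240.0 in
P_cr = π²EI / L_e² = π² × 29000×10³ × 176.1 / 240.0² = 8.750×10^5 lb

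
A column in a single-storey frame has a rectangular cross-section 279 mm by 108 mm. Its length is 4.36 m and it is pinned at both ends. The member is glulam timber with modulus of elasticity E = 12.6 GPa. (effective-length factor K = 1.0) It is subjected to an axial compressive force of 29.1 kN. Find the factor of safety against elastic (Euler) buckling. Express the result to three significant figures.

n ≈ 6.58

Buckling occurs about the weak axis: I_min = h·b³/12 with b = 108 mm (the shorter side).
I_min = 279×108³/12 = 2.929×10^7 mm⁴
I = 2.929×10^7 mm⁴ = 2.929×10^-5 m⁴
Effective length L_e = K·L = 1 × 4.36 = 4.360 m
P_cr = π²EI / L_e² = π² × 12.6×10⁹ × 2.929×10^-5 / 4.360² = 1.916×10^5 N
Factor of safety n = P_cr / P = 191.60 / 29.1 = 6.58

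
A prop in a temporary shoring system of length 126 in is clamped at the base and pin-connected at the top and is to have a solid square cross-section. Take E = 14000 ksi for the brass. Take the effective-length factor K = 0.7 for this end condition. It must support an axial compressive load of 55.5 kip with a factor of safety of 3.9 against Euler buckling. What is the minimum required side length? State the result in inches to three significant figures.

a ≈ 3.48 in

Required P_cr = n·P = 3.9 × 55.5 = 216.4 kip
L_e = K·L = 0.7 × 126 = 88.20 in
Required I = P_cr·L_e²/(π²E) = 2.164×10^5 × 88.20² / (π² × 1.40×10^7) = 12.19 in⁴
Solid square: I = a⁴/12  ⇒  a = (12I)^(1/4) = (12×12.19)^(1/4) = 3.48 in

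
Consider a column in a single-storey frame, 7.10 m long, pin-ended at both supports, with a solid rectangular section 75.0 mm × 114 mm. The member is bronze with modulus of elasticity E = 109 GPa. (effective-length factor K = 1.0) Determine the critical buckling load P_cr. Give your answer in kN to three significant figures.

P_cr ≈ 85.5 kN

Buckling occurs about the weak axis: I_min = h·b³/12 with b = 75.0 mm (the shorter side).
I_min = 114×75.0³/12 = 4.008×10^6 mm⁴
I = 4.008×10^6 mm⁴ = 4.008×10^-6 m⁴
Effective length L_e = K·L = 1 × 7.10 = 7.100 m
P_cr = π²EI / L_e² = π² × 109×10⁹ × 4.008×10^-6 / 7.100² = 8.553×10^4 N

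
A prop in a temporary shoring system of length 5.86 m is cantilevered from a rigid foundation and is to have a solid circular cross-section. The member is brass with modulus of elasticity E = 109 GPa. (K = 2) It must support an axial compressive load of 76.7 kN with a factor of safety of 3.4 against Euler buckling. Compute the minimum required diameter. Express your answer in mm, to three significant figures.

Required P_cr = n·P = 3.4 × 76.7 = 260.8 kN
L_e = K·L = 2 × 5.86 = 11.72 m
Required I = P_cr·L_e²/(π²E) = 2.608×10^5 × 11.72² / (π² × 1.09×10^11) = 3.330×10^-5 m⁴
I_req = 3.330×10^7 mm⁴
Solid circle: I = πd⁴/64  ⇒  d = (64I/π)^(1/4) = (64×3.330×10^7/π)^(1/4) = 161 mm

d ≈ 161 mm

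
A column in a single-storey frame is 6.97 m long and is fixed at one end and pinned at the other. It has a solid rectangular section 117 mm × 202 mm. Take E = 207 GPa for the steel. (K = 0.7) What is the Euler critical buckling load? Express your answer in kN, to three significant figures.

P_cr ≈ 2310 kN

Buckling occurs about the weak axis: I_min = h·b³/12 with b = 117 mm (the shorter side).
I_min = 202×117³/12 = 2.696×10^7 mm⁴
I = 2.696×10^7 mm⁴ = 2.696×10^-5 m⁴
Effective length L_e = K·L = 0.7 × 6.97 = 4.879 m
P_cr = π²EI / L_e² = π² × 207×10⁹ × 2.696×10^-5 / 4.879² = 2.314×10^6 N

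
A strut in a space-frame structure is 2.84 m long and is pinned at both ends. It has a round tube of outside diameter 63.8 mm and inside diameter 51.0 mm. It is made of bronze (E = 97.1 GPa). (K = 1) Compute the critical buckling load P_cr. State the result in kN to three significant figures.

P_cr ≈ 57.2 kN

d_o = 63.8 mm, d_i = 51.0 mm
I = π(d_o⁴ − d_i⁴)/64 = π(63.8⁴ − 51.00⁴)/64 = 4.812×10^5 mm⁴
I = 4.812×10^5 mm⁴ = 4.812×10^-7 m⁴
Effective length L_e = K·L = 1 × 2.84 = 2.840 m
P_cr = π²EI / L_e² = π² × 97.1×10⁹ × 4.812×10^-7 / 2.840² = 5.718×10^4 N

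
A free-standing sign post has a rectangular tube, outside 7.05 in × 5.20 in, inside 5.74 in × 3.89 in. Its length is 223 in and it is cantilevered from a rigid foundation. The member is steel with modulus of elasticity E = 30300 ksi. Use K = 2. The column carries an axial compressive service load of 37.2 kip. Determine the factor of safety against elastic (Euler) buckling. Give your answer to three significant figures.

n ≈ 2.20

Weak-axis I_min = (h_o·b_o³ − h_i·b_i³)/12 with b_o = 5.20, b_i = 3.890 in (shorter outer/inner sides).
I_min = (7.05×5.20³ − 5.740×3.890³)/12 = 54.45 in⁴
Effective length L_e = K·L = 2 × 223 = 446.0 in
P_cr = π²EI / L_e² = π² × 30300×10³ × 54.45 / 446.0² = 8.186×10^4 lb
Factor of safety n = P_cr / P = 81.861 / 37.2 = 2.20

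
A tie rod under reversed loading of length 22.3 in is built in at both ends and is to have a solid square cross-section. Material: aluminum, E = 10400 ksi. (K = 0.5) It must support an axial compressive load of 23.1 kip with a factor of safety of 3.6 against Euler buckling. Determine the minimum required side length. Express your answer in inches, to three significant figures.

a ≈ 1.05 in

Required P_cr = n·P = 3.6 × 23.1 = 83.16 kip
L_e = K·L = 0.5 × 22.3 = 11.15 in
Required I = P_cr·L_e²/(π²E) = 8.316×10^4 × 11.15² / (π² × 1.04×10^7) = 0.1007 in⁴
Solid square: I = a⁴/12  ⇒  a = (12I)^(1/4) = (12×0.1007)^(1/4) = 1.05 in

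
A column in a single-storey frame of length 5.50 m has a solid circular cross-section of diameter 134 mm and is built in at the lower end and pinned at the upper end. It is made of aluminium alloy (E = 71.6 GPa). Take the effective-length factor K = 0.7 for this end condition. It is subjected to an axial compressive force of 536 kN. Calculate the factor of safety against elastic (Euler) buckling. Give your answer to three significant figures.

I = πd⁴/64 = π×134⁴/64 = 1.583×10^7 mm⁴
I = 1.583×10^7 mm⁴ = 1.583×10^-5 m⁴
Effective length L_e = K·L = 0.7 × 5.50 = 3.850 m
P_cr = π²EI / L_e² = π² × 71.6×10⁹ × 1.583×10^-5 / 3.850² = 7.545×10^5 N
Factor of safety n = P_cr / P = 754.54 / 536 = 1.41

n ≈ 1.41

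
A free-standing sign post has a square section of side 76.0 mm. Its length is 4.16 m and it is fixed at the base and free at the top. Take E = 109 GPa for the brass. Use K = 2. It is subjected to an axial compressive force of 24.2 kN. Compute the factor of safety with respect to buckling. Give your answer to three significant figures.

n ≈ 1.79

I = a⁴/12 = 76.0⁴/12 = 2.780×10^6 mm⁴
I = 2.780×10^6 mm⁴ = 2.780×10^-6 m⁴
Effective length L_e = K·L = 2 × 4.16 = 8.320 m
P_cr = π²EI / L_e² = π² × 109×10⁹ × 2.780×10^-6 / 8.320² = 4.321×10^4 N
Factor of safety n = P_cr / P = 43.207 / 24.2 = 1.79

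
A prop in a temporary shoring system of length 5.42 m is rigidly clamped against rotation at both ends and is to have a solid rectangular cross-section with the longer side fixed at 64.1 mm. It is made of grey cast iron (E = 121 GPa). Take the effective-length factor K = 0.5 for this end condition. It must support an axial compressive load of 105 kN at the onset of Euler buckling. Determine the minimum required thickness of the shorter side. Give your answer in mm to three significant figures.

b ≈ 49.4 mm

L_e = K·L = 0.5 × 5.42 = 2.710 m
Required I = P_cr·L_e²/(π²E) = 1.050×10^5 × 2.710² / (π² × 1.21×10^11) = 6.457×10^-7 m⁴
I_req = 6.457×10^5 mm⁴
Rectangle, weak axis: I_min = h·b³/12 with h = 64.1 mm fixed  ⇒  b = (12I/h)^(1/3) = 49.4 mm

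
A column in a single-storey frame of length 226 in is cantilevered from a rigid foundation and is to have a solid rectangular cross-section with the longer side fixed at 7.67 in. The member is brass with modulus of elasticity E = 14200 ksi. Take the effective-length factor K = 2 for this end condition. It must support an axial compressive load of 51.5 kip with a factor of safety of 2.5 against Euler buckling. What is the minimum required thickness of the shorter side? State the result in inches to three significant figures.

Required P_cr = n·P = 2.5 × 51.5 = 128.8 kip
L_e = K·L = 2 × 226 = 452.0 in
Required I = P_cr·L_e²/(π²E) = 1.288×10^5 × 452.0² / (π² × 1.42×10^7) = 187.7 in⁴
Rectangle, weak axis: I_min = h·b³/12 with h = 7.67 in fixed  ⇒  b = (12I/h)^(1/3) = 6.65 in

b ≈ 6.65 in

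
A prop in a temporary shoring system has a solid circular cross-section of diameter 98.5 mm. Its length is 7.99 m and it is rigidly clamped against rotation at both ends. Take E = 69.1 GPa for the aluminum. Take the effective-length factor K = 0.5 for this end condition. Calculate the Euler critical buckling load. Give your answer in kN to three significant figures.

P_cr ≈ 197 kN

I = πd⁴/64 = π×98.5⁴/64 = 4.621×10^6 mm⁴
I = 4.621×10^6 mm⁴ = 4.621×10^-6 m⁴
Effective length L_e = K·L = 0.5 × 7.99 = 3.995 m
P_cr = π²EI / L_e² = π² × 69.1×10⁹ × 4.621×10^-6 / 3.995² = 1.975×10^5 N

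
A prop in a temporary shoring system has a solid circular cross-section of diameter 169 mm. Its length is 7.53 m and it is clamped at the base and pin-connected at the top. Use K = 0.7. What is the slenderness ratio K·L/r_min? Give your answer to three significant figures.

For a solid circle r = d/4 = 169/4 = 42.25 mm
L_e = K·L = 0.7 × 7.53 m = 5.271 m = 5271.0 mm
λ = L_e / r_min = 5271.0 / 42.25 = 125

λ ≈ 125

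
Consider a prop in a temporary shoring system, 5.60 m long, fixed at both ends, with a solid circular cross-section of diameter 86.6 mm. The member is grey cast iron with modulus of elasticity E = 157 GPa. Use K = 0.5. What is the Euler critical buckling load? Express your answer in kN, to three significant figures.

P_cr ≈ 546 kN

I = πd⁴/64 = π×86.6⁴/64 = 2.761×10^6 mm⁴
I = 2.761×10^6 mm⁴ = 2.761×10^-6 m⁴
Effective length L_e = K·L = 0.5 × 5.60 = 2.800 m
P_cr = π²EI / L_e² = π² × 157×10⁹ × 2.761×10^-6 / 2.800² = 5.457×10^5 N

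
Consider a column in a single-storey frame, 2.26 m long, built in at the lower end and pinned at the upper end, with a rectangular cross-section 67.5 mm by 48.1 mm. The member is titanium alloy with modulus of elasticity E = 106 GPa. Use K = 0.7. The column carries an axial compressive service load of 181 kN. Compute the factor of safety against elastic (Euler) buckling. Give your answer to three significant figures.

n ≈ 1.45

Buckling occurs about the weak axis: I_min = h·b³/12 with b = 48.1 mm (the shorter side).
I_min = 67.5×48.1³/12 = 6.260×10^5 mm⁴
I = 6.260×10^5 mm⁴ = 6.260×10^-7 m⁴
Effective length L_e = K·L = 0.7 × 2.26 = 1.582 m
P_cr = π²EI / L_e² = π² × 106×10⁹ × 6.260×10^-7 / 1.582² = 2.617×10^5 N
Factor of safety n = P_cr / P = 261.67 / 181 = 1.45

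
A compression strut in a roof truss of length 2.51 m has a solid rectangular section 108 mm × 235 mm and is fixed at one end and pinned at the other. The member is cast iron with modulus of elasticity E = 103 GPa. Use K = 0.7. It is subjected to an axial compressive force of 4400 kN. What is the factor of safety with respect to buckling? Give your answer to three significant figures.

Buckling occurs about the weak axis: I_min = h·b³/12 with b = 108 mm (the shorter side).
I_min = 235×108³/12 = 2.467×10^7 mm⁴
I = 2.467×10^7 mm⁴ = 2.467×10^-5 m⁴
Effective length L_e = K·L = 0.7 × 2.51 = 1.757 m
P_cr = π²EI / L_e² = π² × 103×10⁹ × 2.467×10^-5 / 1.757² = 8.124×10^6 N
Factor of safety n = P_cr / P = 8123.7 / 4400 = 1.85

n ≈ 1.85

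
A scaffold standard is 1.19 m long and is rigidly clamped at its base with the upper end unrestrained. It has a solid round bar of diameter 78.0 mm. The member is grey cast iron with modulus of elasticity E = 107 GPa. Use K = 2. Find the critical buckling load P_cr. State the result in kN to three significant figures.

P_cr ≈ 339 kN

I = πd⁴/64 = π×78.0⁴/64 = 1.817×10^6 mm⁴
I = 1.817×10^6 mm⁴ = 1.817×10^-6 m⁴
Effective length L_e = K·L = 2 × 1.19 = 2.380 m
P_cr = π²EI / L_e² = π² × 107×10⁹ × 1.817×10^-6 / 2.380² = 3.387×10^5 N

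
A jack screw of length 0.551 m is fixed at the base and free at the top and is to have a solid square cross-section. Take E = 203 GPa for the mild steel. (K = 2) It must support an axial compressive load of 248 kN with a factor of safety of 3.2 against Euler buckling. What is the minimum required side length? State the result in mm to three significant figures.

a ≈ 49.0 mm

Required P_cr = n·P = 3.2 × 248 = 793.6 kN
L_e = K·L = 2 × 0.551 = 1.102 m
Required I = P_cr·L_e²/(π²E) = 7.936×10^5 × 1.102² / (π² × 2.03×10^11) = 4.810×10^-7 m⁴
I_req = 4.810×10^5 mm⁴
Solid square: I = a⁴/12  ⇒  a = (12I)^(1/4) = (12×4.810×10^5)^(1/4) = 49.0 mm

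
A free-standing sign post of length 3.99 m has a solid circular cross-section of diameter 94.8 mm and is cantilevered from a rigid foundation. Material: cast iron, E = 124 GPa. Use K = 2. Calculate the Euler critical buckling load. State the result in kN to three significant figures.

P_cr ≈ 76.2 kN

I = πd⁴/64 = π×94.8⁴/64 = 3.965×10^6 mm⁴
I = 3.965×10^6 mm⁴ = 3.965×10^-6 m⁴
Effective length L_e = K·L = 2 × 3.99 = 7.980 m
P_cr = π²EI / L_e² = π² × 124×10⁹ × 3.965×10^-6 / 7.980² = 7.619×10^4 N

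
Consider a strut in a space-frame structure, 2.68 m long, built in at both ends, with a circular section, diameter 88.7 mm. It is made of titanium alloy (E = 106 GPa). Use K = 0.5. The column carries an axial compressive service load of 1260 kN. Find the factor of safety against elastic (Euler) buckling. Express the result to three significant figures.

I = πd⁴/64 = π×88.7⁴/64 = 3.039×10^6 mm⁴
I = 3.039×10^6 mm⁴ = 3.039×10^-6 m⁴
Effective length L_e = K·L = 0.5 × 2.68 = 1.340 m
P_cr = π²EI / L_e² = π² × 106×10⁹ × 3.039×10^-6 / 1.340² = 1.770×10^6 N
Factor of safety n = P_cr / P = 1770.4 / 1260 = 1.41

n ≈ 1.41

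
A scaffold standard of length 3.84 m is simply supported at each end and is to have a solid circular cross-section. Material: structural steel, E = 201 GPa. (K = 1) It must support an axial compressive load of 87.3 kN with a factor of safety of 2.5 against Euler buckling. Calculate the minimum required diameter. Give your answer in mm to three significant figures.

Required P_cr = n·P = 2.5 × 87.3 = 218.2 kN
L_e = K·L = 1 × 3.84 = 3.840 m
Required I = P_cr·L_e²/(π²E) = 2.183×10^5 × 3.840² / (π² × 2.01×10^11) = 1.622×10^-6 m⁴
I_req = 1.622×10^6 mm⁴
Solid circle: I = πd⁴/64  ⇒  d = (64I/π)^(1/4) = (64×1.622×10^6/π)^(1/4) = 75.8 mm

d ≈ 75.8 mm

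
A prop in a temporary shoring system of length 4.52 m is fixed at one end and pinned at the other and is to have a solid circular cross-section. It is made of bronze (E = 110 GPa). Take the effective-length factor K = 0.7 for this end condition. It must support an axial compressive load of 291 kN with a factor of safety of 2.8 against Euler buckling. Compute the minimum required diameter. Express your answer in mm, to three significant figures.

d ≈ 111 mm

Required P_cr = n·P = 2.8 × 291 = 814.8 kN
L_e = K·L = 0.7 × 4.52 = 3.164 m
Required I = P_cr·L_e²/(π²E) = 8.148×10^5 × 3.164² / (π² × 1.10×10^11) = 7.513×10^-6 m⁴
I_req = 7.513×10^6 mm⁴
Solid circle: I = πd⁴/64  ⇒  d = (64I/π)^(1/4) = (64×7.513×10^6/π)^(1/4) = 111 mm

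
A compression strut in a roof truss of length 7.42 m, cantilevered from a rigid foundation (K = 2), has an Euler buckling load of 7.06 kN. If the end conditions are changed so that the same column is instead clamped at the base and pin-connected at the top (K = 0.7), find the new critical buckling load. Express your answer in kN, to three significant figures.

P_cr ≈ 57.6 kN

P_cr ∝ 1/K², so P_cr,new = P_cr,old × (K_old/K_new)² = 7.06 × (2/0.7)²
= 7.06 × 8.163 = 57.6 kN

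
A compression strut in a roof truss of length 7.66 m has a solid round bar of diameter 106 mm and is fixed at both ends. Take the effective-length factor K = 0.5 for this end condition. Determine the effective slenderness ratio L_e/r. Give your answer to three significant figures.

For a solid circle r = d/4 = 106/4 = 26.50 mm
L_e = K·L = 0.5 × 7.66 m = 3.830 m = 3830.0 mm
λ = L_e / r_min = 3830.0 / 26.50 = 145

λ ≈ 145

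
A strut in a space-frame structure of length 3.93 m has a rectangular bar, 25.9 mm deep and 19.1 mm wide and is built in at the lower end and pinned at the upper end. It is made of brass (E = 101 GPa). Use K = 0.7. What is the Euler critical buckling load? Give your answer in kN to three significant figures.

Buckling occurs about the weak axis: I_min = h·b³/12 with b = 19.1 mm (the shorter side).
I_min = 25.9×19.1³/12 = 1.504×10^4 mm⁴
I = 1.504×10^4 mm⁴ = 1.504×10^-8 m⁴
Effective length L_e = K·L = 0.7 × 3.93 = 2.751 m
P_cr = π²EI / L_e² = π² × 101×10⁹ × 1.504×10^-8 / 2.751² = 1.981×10^3 N

P_cr ≈ 1.98 kN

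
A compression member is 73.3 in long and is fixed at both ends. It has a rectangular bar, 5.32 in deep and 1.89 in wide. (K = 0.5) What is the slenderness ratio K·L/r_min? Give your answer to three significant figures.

λ ≈ 67.2

For a rectangle r_min = b/√12 = 1.89/√12 = 0.5456 in
L_e = K·L = 0.5 × 73.3 = 36.65 in
λ = L_e / r_min = 36.650 / 0.5456 = 67.2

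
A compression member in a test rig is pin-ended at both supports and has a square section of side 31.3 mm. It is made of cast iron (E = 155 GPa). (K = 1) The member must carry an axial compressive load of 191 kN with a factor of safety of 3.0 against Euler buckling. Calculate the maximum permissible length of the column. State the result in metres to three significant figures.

L_max ≈ 0.462 m

I = a⁴/12 = 31.3⁴/12 = 7.998×10^4 mm⁴
I = 7.998×10^-8 m⁴
Required critical load P_cr = n·P = 3.0 × 191 = 573.0 kN = 5.730×10^5 N
From P_cr = π²EI/(K·L)²:  L = (1/K)·√(π²EI/P_cr) = (1/1)·√(π²×1.55×10^11×7.998×10^-8/5.730×10^5)
L = 0.462 m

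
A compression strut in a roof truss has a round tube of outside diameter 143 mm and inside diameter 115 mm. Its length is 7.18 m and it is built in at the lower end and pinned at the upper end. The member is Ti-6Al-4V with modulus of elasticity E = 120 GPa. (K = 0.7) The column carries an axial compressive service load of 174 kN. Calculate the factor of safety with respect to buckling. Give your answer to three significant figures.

d_o = 143 mm, d_i = 115 mm
I = π(d_o⁴ − d_i⁴)/64 = π(143⁴ − 115.0⁴)/64 = 1.194×10^7 mm⁴
I = 1.194×10^7 mm⁴ = 1.194×10^-5 m⁴
Effective length L_e = K·L = 0.7 × 7.18 = 5.026 m
P_cr = π²EI / L_e² = π² × 120×10⁹ × 1.194×10^-5 / 5.026² = 5.599×10^5 N
Factor of safety n = P_cr / P = 559.86 / 174 = 3.22

n ≈ 3.22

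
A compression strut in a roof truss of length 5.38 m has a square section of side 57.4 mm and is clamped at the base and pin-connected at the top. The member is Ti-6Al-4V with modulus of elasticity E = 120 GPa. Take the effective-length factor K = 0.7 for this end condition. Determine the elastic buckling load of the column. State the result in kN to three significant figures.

P_cr ≈ 75.5 kN

I = a⁴/12 = 57.4⁴/12 = 9.046×10^5 mm⁴
I = 9.046×10^5 mm⁴ = 9.046×10^-7 m⁴
Effective length L_e = K·L = 0.7 × 5.38 = 3.766 m
P_cr = π²EI / L_e² = π² × 120×10⁹ × 9.046×10^-7 / 3.766² = 7.554×10^4 N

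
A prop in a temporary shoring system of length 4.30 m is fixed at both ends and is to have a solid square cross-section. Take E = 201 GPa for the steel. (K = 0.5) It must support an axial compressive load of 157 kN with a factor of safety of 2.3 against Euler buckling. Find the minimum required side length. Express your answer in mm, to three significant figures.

Required P_cr = n·P = 2.3 × 157 = 361.1 kN
L_e = K·L = 0.5 × 4.30 = 2.150 m
Required I = P_cr·L_e²/(π²E) = 3.611×10^5 × 2.150² / (π² × 2.01×10^11) = 8.414×10^-7 m⁴
I_req = 8.414×10^5 mm⁴
Solid square: I = a⁴/12  ⇒  a = (12I)^(1/4) = (12×8.414×10^5)^(1/4) = 56.4 mm

a ≈ 56.4 mm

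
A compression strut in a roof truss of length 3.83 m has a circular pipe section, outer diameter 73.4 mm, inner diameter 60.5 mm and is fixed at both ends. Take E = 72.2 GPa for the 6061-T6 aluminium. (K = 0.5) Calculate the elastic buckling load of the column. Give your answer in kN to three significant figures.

d_o = 73.4 mm, d_i = 60.5 mm
I = π(d_o⁴ − d_i⁴)/64 = π(73.4⁴ − 60.50⁴)/64 = 7.672×10^5 mm⁴
I = 7.672×10^5 mm⁴ = 7.672×10^-7 m⁴
Effective length L_e = K·L = 0.5 × 3.83 = 1.915 m
P_cr = π²EI / L_e² = π² × 72.2×10⁹ × 7.672×10^-7 / 1.915² = 1.491×10^5 N

P_cr ≈ 149 kN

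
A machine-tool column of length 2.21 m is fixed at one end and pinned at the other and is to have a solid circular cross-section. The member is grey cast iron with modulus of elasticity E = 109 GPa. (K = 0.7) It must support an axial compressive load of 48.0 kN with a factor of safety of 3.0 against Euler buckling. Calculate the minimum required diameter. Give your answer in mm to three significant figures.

Required P_cr = n·P = 3.0 × 48.0 = 144.0 kN
L_e = K·L = 0.7 × 2.21 = 1.547 m
Required I = P_cr·L_e²/(π²E) = 1.440×10^5 × 1.547² / (π² × 1.09×10^11) = 3.203×10^-7 m⁴
I_req = 3.203×10^5 mm⁴
Solid circle: I = πd⁴/64  ⇒  d = (64I/π)^(1/4) = (64×3.203×10^5/π)^(1/4) = 50.5 mm

d ≈ 50.5 mm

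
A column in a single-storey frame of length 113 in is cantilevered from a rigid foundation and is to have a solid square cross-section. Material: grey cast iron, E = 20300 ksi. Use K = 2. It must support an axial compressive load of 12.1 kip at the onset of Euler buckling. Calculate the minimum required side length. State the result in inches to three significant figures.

a ≈ 2.47 in

L_e = K·L = 2 × 113 = 226.0 in
Required I = P_cr·L_e²/(π²E) = 1.210×10^4 × 226.0² / (π² × 2.03×10^7) = 3.085 in⁴
Solid square: I = a⁴/12  ⇒  a = (12I)^(1/4) = (12×3.085)^(1/4) = 2.47 in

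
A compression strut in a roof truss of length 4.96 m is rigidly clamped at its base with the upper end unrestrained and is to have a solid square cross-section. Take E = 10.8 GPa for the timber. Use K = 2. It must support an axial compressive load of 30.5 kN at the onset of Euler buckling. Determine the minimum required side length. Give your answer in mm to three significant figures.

L_e = K·L = 2 × 4.96 = 9.920 m
Required I = P_cr·L_e²/(π²E) = 3.050×10^4 × 9.920² / (π² × 1.08×10^10) = 2.816×10^-5 m⁴
I_req = 2.816×10^7 mm⁴
Solid square: I = a⁴/12  ⇒  a = (12I)^(1/4) = (12×2.816×10^7)^(1/4) = 136 mm

a ≈ 136 mm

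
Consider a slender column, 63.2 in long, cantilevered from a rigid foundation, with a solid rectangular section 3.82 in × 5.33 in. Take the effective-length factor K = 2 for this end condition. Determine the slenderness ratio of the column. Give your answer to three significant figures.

For a rectangle r_min = b/√12 = 3.82/√12 = 1.103 in
L_e = K·L = 2 × 63.2 = 126.4 in
λ = L_e / r_min = 126.40 / 1.103 = 115

λ ≈ 115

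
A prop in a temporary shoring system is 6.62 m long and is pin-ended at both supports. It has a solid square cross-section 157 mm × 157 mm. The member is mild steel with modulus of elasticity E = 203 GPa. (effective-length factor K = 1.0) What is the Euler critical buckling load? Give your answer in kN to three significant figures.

I = a⁴/12 = 157⁴/12 = 5.063×10^7 mm⁴
I = 5.063×10^7 mm⁴ = 5.063×10^-5 m⁴
Effective length L_e = K·L = 1 × 6.62 = 6.620 m
P_cr = π²EI / L_e² = π² × 203×10⁹ × 5.063×10^-5 / 6.620² = 2.315×10^6 N

P_cr ≈ 2310 kN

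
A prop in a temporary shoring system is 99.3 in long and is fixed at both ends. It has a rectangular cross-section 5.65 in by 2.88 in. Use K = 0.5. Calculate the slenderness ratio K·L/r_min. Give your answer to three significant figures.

Buckling occurs about the weak axis: I_min = h·b³/12 with b = 2.88 in (the shorter side).
I_min = 5.65×2.88³/12 = 11.25 in⁴
A = 16.27 in²;  r_min = √(I/A) = √(11.25/16.27) = 0.8314 in
L_e = K·L = 0.5 × 99.3 = 49.65 in
λ = L_e / r_min = 49.650 / 0.8314 = 59.7

λ ≈ 59.7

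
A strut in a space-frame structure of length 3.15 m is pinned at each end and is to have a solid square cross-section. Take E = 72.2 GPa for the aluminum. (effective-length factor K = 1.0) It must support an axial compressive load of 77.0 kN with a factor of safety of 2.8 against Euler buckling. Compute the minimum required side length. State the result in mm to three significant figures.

a ≈ 77.5 mm

Required P_cr = n·P = 2.8 × 77.0 = 215.6 kN
L_e = K·L = 1 × 3.15 = 3.150 m
Required I = P_cr·L_e²/(π²E) = 2.156×10^5 × 3.150² / (π² × 7.22×10^10) = 3.002×10^-6 m⁴
I_req = 3.002×10^6 mm⁴
Solid square: I = a⁴/12  ⇒  a = (12I)^(1/4) = (12×3.002×10^6)^(1/4) = 77.5 mm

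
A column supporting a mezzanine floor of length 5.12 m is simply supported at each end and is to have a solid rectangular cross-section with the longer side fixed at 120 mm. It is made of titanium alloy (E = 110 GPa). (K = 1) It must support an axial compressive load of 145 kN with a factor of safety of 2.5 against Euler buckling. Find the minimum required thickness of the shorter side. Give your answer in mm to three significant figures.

Required P_cr = n·P = 2.5 × 145 = 362.5 kN
L_e = K·L = 1 × 5.12 = 5.120 m
Required I = P_cr·L_e²/(π²E) = 3.625×10^5 × 5.120² / (π² × 1.10×10^11) = 8.753×10^-6 m⁴
I_req = 8.753×10^6 mm⁴
Rectangle, weak axis: I_min = h·b³/12 with h = 120 mm fixed  ⇒  b = (12I/h)^(1/3) = 95.7 mm

b ≈ 95.7 mm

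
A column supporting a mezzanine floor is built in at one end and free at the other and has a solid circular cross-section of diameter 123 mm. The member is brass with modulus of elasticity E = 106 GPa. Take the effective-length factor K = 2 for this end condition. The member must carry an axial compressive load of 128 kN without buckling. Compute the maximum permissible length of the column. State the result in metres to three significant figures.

I = πd⁴/64 = π×123⁴/64 = 1.124×10^7 mm⁴
I = 1.124×10^-5 m⁴
At the buckling limit P_cr = P = 1.280×10^5 N
From P_cr = π²EI/(K·L)²:  L = (1/K)·√(π²EI/P_cr) = (1/2)·√(π²×1.06×10^11×1.124×10^-5/1.280×10^5)
L = 4.79 m

L_max ≈ 4.79 m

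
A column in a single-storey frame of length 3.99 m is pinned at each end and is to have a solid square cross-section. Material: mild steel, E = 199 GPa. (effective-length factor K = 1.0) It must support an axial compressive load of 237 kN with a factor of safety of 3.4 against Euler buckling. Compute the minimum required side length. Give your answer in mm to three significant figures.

a ≈ 94.1 mm

Required P_cr = n·P = 3.4 × 237 = 805.8 kN
L_e = K·L = 1 × 3.99 = 3.990 m
Required I = P_cr·L_e²/(π²E) = 8.058×10^5 × 3.990² / (π² × 1.99×10^11) = 6.532×10^-6 m⁴
I_req = 6.532×10^6 mm⁴
Solid square: I = a⁴/12  ⇒  a = (12I)^(1/4) = (12×6.532×10^6)^(1/4) = 94.1 mm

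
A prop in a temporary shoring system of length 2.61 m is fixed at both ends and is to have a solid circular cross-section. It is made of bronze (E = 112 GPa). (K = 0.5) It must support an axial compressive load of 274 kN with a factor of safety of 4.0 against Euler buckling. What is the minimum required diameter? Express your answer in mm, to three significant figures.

Required P_cr = n·P = 4.0 × 274 = 1096 kN
L_e = K·L = 0.5 × 2.61 = 1.305 m
Required I = P_cr·L_e²/(π²E) = 1.096×10^6 × 1.305² / (π² × 1.12×10^11) = 1.689×10^-6 m⁴
I_req = 1.689×10^6 mm⁴
Solid circle: I = πd⁴/64  ⇒  d = (64I/π)^(1/4) = (64×1.689×10^6/π)^(1/4) = 76.6 mm

d ≈ 76.6 mm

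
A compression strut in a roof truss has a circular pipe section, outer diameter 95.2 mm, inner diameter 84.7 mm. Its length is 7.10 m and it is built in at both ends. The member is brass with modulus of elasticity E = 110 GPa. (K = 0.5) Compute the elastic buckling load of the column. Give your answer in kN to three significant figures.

P_cr ≈ 130 kN

d_o = 95.2 mm, d_i = 84.7 mm
I = π(d_o⁴ − d_i⁴)/64 = π(95.2⁴ − 84.70⁴)/64 = 1.506×10^6 mm⁴
I = 1.506×10^6 mm⁴ = 1.506×10^-6 m⁴
Effective length L_e = K·L = 0.5 × 7.10 = 3.550 m
P_cr = π²EI / L_e² = π² × 110×10⁹ × 1.506×10^-6 / 3.550² = 1.297×10^5 N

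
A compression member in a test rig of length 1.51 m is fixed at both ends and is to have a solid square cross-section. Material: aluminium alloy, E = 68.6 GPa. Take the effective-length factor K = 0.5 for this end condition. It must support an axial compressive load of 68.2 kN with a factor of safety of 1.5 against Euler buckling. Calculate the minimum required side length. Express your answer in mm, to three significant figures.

a ≈ 31.9 mm

Required P_cr = n·P = 1.5 × 68.2 = 102.3 kN
L_e = K·L = 0.5 × 1.51 = 0.7550 m
Required I = P_cr·L_e²/(π²E) = 1.023×10^5 × 0.7550² / (π² × 6.86×10^10) = 8.613×10^-8 m⁴
I_req = 8.613×10^4 mm⁴
Solid square: I = a⁴/12  ⇒  a = (12I)^(1/4) = (12×8.613×10^4)^(1/4) = 31.9 mm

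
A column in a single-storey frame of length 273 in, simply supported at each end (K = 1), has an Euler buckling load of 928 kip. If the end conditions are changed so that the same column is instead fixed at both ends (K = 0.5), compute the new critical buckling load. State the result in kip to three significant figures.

P_cr ∝ 1/K², so P_cr,new = P_cr,old × (K_old/K_new)² = 928 × (1/0.5)²
= 928 × 4.000 = 3710 kip

P_cr ≈ 3710 kip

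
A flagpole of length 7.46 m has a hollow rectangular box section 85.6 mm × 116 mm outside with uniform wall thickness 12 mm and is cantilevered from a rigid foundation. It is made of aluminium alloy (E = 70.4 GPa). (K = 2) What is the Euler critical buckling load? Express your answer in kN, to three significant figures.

Inner dimensions: h_i = 116 − 2×12 = 92.00 mm, b_i = 85.6 − 2×12 = 61.60 mm
Weak-axis I_min = (h_o·b_o³ − h_i·b_i³)/12 with b_o = 85.6, b_i = 61.60 mm (shorter outer/inner sides).
I_min = (116×85.6³ − 92.00×61.60³)/12 = 4.271×10^6 mm⁴
I = 4.271×10^6 mm⁴ = 4.271×10^-6 m⁴
Effective length L_e = K·L = 2 × 7.46 = 14.92 m
P_cr = π²EI / L_e² = π² × 70.4×10⁹ × 4.271×10^-6 / 14.92² = 1.333×10^4 N

P_cr ≈ 13.3 kN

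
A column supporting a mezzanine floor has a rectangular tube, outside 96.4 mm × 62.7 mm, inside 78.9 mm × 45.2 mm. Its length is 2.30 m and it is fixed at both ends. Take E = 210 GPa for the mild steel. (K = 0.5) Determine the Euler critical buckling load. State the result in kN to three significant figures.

P_cr ≈ 2150 kN

Weak-axis I_min = (h_o·b_o³ − h_i·b_i³)/12 with b_o = 62.7, b_i = 45.20 mm (shorter outer/inner sides).
I_min = (96.4×62.7³ − 78.90×45.20³)/12 = 1.373×10^6 mm⁴
I = 1.373×10^6 mm⁴ = 1.373×10^-6 m⁴
Effective length L_e = K·L = 0.5 × 2.30 = 1.150 m
P_cr = π²EI / L_e² = π² × 210×10⁹ × 1.373×10^-6 / 1.150² = 2.152×10^6 N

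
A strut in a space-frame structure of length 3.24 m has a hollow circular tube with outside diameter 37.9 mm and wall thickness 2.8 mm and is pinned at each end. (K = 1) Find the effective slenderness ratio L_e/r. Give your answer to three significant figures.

λ ≈ 260

Inner diameter d_i = 37.9 − 2×2.8 = 32.30 mm
I = π(d_o⁴ − d_i⁴)/64 = π(37.9⁴ − 32.30⁴)/64 = 4.785×10^4 mm⁴
A = 308.8 mm²;  r_min = √(I/A) = √(4.785×10^4/308.8) = 12.45 mm
L_e = K·L = 1 × 3.24 m = 3.240 m = 3240.0 mm
λ = L_e / r_min = 3240.0 / 12.45 = 260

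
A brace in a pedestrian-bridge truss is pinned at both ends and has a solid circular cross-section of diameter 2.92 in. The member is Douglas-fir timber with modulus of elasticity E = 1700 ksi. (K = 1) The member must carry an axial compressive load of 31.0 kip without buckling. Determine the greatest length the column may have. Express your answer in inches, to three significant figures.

I = πd⁴/64 = π×2.92⁴/64 = 3.569 in⁴
At the buckling limit P_cr = P = 3.100×10^4 lb
From P_cr = π²EI/(K·L)²:  L = (1/K)·√(π²EI/P_cr) = (1/1)·√(π²×1.70×10^6×3.569/3.100×10^4)
L = 43.9 in

L_max ≈ 43.9 in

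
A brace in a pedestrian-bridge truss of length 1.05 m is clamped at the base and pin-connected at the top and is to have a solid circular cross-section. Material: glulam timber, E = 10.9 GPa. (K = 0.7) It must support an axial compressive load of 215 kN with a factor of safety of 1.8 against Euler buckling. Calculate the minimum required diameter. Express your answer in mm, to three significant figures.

Required P_cr = n·P = 1.8 × 215 = 387.0 kN
L_e = K·L = 0.7 × 1.05 = 0.7350 m
Required I = P_cr·L_e²/(π²E) = 3.870×10^5 × 0.7350² / (π² × 1.09×10^10) = 1.943×10^-6 m⁴
I_req = 1.943×10^6 mm⁴
Solid circle: I = πd⁴/64  ⇒  d = (64I/π)^(1/4) = (64×1.943×10^6/π)^(1/4) = 79.3 mm

d ≈ 79.3 mm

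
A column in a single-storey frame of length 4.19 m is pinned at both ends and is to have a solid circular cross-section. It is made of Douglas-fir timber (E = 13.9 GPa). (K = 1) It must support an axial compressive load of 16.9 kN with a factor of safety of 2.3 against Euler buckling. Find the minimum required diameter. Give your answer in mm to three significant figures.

Required P_cr = n·P = 2.3 × 16.9 = 38.87 kN
L_e = K·L = 1 × 4.19 = 4.190 m
Required I = P_cr·L_e²/(π²E) = 3.887×10^4 × 4.190² / (π² × 1.39×10^10) = 4.974×10^-6 m⁴
I_req = 4.974×10^6 mm⁴
Solid circle: I = πd⁴/64  ⇒  d = (64I/π)^(1/4) = (64×4.974×10^6/π)^(1/4) = 100 mm

d ≈ 100 mm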